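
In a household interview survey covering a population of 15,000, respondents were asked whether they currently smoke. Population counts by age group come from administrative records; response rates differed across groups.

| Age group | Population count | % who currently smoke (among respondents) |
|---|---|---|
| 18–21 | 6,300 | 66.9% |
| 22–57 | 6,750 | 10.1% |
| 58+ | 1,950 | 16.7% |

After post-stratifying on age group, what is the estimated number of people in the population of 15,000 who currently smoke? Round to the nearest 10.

Estimated count per cell = population count × respondent percentage:
  18–21: 6,300 × 66.9% = 4214.7
  22–57: 6,750 × 10.1% = 681.75
  58+: 1,950 × 16.7% = 325.65
Estimated total = 5222.1 → 5,220.

5,220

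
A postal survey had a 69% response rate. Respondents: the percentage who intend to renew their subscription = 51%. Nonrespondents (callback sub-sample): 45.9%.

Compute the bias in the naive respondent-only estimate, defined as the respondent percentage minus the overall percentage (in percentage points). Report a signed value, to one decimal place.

+1.6 percentage points

Nonresponse fraction = 1 − 0.69 = 0.31.
Bias = (nonresponse fraction) × (respondent percentage − nonrespondent percentage)
     = 0.31 × (51 − 45.9) = 0.31 × 5.1 = 1.581.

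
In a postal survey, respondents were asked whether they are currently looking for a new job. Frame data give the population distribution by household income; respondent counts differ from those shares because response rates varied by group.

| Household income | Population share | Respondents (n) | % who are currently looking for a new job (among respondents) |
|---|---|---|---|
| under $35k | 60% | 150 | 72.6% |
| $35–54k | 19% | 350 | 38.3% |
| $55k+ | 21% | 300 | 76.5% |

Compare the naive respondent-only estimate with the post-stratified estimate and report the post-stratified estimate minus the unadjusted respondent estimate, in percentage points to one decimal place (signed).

Without adjustment, the pooled respondent share is:
  (150/800)×72.6 + (350/800)×38.3 + (300/800)×76.5 = 59.0562%
Post-stratified estimate weights by population shares:
  0.6×72.6 + 0.19×38.3 + 0.21×76.5 = 66.902%
Difference = 66.902 − 59.0562 = 7.8457 pp.

+7.8 percentage points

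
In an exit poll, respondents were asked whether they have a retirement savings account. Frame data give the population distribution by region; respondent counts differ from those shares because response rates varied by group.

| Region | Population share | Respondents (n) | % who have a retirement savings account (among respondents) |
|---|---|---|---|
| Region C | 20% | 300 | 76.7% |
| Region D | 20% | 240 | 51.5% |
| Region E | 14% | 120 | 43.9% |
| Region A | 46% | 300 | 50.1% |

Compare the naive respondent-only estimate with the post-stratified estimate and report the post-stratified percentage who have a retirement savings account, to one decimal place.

Naive respondent-only estimate (weights = respondent counts):
  (300/960)×76.7 + (240/960)×51.5 + (120/960)×43.9 + (300/960)×50.1 = 57.9875%
Reweighting by population region shares:
  0.2×76.7 + 0.2×51.5 + 0.14×43.9 + 0.46×50.1 = 54.832%

54.8%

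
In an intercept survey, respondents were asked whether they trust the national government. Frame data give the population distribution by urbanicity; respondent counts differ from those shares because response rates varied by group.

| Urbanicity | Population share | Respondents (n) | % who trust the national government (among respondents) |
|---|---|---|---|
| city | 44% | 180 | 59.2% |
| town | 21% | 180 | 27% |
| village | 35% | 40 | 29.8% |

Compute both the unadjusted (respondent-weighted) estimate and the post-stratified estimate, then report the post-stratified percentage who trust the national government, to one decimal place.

42.1%

Naive respondent-only estimate (weights = respondent counts):
  (180/400)×59.2 + (180/400)×27 + (40/400)×29.8 = 41.77%
Post-stratified estimate weights by population shares:
  0.44×59.2 + 0.21×27 + 0.35×29.8 = 42.148%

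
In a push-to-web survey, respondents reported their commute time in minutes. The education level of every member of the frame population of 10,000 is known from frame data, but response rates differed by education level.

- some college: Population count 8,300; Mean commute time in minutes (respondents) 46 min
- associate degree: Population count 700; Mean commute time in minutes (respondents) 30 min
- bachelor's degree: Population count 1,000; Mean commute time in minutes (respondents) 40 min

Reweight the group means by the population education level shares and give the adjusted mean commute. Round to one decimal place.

44.3

Each cell contributes population-share × respondent value:
  some college: (8,300/10,000) × 46 = 38.18
  associate degree: (700/10,000) × 30 = 2.1
  bachelor's degree: (1,000/10,000) × 40 = 4
Post-stratified estimate = 44.28 → 44.3.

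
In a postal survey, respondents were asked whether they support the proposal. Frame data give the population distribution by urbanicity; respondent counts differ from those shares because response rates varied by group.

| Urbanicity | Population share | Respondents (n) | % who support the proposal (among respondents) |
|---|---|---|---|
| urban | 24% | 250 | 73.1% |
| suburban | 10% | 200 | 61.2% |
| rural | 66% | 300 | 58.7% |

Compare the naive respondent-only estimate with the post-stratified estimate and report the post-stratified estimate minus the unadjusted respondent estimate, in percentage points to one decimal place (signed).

Unadjusted (pooled respondent) estimate weights by respondent counts:
  (250/750)×73.1 + (200/750)×61.2 + (300/750)×58.7 = 64.1667%
Reweighting by population urbanicity shares:
  0.24×73.1 + 0.1×61.2 + 0.66×58.7 = 62.406%
Difference = 62.406 − 64.1667 = -1.7607 pp.

-1.8 percentage points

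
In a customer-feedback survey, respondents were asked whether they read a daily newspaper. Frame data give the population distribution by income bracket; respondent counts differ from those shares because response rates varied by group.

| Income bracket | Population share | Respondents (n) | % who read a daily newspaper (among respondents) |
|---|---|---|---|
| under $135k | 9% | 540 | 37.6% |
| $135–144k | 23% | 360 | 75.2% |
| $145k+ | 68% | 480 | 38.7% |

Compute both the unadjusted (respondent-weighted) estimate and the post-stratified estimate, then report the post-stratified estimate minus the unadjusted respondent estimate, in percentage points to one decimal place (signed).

-0.8 percentage points

Without adjustment, the pooled respondent share is:
  (540/1380)×37.6 + (360/1380)×75.2 + (480/1380)×38.7 = 47.7913%
Reweighting by population income bracket shares:
  0.09×37.6 + 0.23×75.2 + 0.68×38.7 = 46.996%
Difference = 46.996 − 47.7913 = -0.7953 pp.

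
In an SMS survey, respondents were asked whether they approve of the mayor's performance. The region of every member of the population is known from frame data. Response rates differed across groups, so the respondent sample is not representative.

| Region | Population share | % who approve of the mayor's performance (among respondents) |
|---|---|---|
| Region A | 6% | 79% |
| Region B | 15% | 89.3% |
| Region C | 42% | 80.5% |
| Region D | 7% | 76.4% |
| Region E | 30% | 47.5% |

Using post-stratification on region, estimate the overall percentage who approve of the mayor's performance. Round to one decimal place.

Reweight to the known region distribution:
  Region A: 0.06 × 79 = 4.74
  Region B: 0.15 × 89.3 = 13.395
  Region C: 0.42 × 80.5 = 33.81
  Region D: 0.07 × 76.4 = 5.348
  Region E: 0.3 × 47.5 = 14.25
Post-stratified estimate = 71.543 → 71.5%.

71.5%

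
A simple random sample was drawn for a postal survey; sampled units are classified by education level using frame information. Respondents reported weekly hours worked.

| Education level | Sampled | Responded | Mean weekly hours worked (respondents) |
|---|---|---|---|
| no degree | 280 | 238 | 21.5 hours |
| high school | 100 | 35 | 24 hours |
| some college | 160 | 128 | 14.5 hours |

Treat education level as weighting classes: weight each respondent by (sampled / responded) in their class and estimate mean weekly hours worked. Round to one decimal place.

19.9

Class response rates: no degree 238/280 = 85%, high school 35/100 = 35%, some college 128/160 = 80%.
With weight = n_sampled/n_responded per class, the weighted class total is n_sampled:
  no degree: 280 × 21.5 = 6020
  high school: 100 × 24 = 2400
  some college: 160 × 14.5 = 2320
Adjusted estimate = 10,740 / 540 = 19.8889 → 19.9.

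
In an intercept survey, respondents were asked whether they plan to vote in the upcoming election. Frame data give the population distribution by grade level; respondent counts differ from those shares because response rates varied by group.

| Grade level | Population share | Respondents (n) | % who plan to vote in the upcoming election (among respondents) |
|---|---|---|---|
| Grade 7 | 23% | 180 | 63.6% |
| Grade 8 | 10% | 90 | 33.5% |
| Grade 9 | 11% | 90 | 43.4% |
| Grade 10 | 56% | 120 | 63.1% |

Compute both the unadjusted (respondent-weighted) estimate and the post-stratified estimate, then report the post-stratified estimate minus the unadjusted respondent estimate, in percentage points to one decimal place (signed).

+4.0 percentage points

Naive respondent-only estimate (weights = respondent counts):
  (180/480)×63.6 + (90/480)×33.5 + (90/480)×43.4 + (120/480)×63.1 = 54.0438%
Post-stratified estimate weights by population shares:
  0.23×63.6 + 0.1×33.5 + 0.11×43.4 + 0.56×63.1 = 58.088%
Difference = 58.088 − 54.0438 = 4.0443 pp.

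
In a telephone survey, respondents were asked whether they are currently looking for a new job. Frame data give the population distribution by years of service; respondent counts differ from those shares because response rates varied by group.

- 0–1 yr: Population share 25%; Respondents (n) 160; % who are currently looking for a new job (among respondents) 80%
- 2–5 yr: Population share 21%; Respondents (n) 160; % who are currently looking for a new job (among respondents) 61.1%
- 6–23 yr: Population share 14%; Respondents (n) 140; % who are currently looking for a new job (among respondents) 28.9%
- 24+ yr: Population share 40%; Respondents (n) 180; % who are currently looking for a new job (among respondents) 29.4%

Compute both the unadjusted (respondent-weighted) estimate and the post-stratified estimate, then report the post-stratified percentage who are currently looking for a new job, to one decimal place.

48.6%

Naive respondent-only estimate (weights = respondent counts):
  (160/640)×80 + (160/640)×61.1 + (140/640)×28.9 + (180/640)×29.4 = 49.8656%
Reweighting by population years of service shares:
  0.25×80 + 0.21×61.1 + 0.14×28.9 + 0.4×29.4 = 48.637%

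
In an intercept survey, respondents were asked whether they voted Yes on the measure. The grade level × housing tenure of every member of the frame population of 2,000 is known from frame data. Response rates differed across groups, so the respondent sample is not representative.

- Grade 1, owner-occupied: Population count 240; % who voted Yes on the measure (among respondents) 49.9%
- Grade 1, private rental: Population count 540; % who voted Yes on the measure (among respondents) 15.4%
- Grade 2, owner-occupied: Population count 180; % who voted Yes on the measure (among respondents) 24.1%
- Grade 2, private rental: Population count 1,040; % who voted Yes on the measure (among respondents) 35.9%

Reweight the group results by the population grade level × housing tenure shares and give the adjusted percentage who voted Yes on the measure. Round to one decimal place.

31.0%

Each cell contributes population-share × respondent value:
  Grade 1, owner-occupied: (240/2,000) × 49.9 = 5.988
  Grade 1, private rental: (540/2,000) × 15.4 = 4.158
  Grade 2, owner-occupied: (180/2,000) × 24.1 = 2.169
  Grade 2, private rental: (1,040/2,000) × 35.9 = 18.668
Post-stratified estimate = 30.983 → 31.0%.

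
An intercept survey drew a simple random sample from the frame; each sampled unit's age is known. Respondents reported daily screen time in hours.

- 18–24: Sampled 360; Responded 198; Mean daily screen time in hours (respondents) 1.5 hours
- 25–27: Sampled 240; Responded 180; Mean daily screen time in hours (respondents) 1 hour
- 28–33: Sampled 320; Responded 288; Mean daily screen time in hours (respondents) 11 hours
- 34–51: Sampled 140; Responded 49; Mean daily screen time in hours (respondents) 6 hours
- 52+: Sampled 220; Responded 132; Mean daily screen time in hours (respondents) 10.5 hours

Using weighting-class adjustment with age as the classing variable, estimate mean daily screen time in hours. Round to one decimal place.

Response rates by class: 18–24 198/360 = 55%, 25–27 180/240 = 75%, 28–33 288/320 = 90%, 34–51 49/140 = 35%, 52+ 132/220 = 60%.
Inverse-response-rate weighting restores each class to its sampled count, so class totals weight by n_sampled:
  18–24: 360 × 1.5 = 540
  25–27: 240 × 1 = 240
  28–33: 320 × 11 = 3520
  34–51: 140 × 6 = 840
  52+: 220 × 10.5 = 2310
Adjusted estimate = 7450 / 1,280 = 5.82031 → 5.8.

5.8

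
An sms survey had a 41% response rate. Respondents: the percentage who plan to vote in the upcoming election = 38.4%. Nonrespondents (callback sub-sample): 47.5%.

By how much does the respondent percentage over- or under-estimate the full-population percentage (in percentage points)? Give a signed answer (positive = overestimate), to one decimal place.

-5.4 percentage points

Nonresponse fraction = 1 − 0.41 = 0.59.
Bias = (nonresponse fraction) × (respondent percentage − nonrespondent percentage)
     = 0.59 × (38.4 − 47.5) = 0.59 × -9.1 = -5.369.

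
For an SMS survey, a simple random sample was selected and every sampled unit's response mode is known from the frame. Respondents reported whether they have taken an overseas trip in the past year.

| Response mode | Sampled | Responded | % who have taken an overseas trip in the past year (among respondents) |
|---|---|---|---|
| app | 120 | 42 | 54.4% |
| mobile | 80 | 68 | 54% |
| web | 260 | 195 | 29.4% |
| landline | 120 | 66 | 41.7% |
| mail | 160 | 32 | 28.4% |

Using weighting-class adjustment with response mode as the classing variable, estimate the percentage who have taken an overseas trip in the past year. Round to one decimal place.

Response rates by class: app 42/120 = 35%, mobile 68/80 = 85%, web 195/260 = 75%, landline 66/120 = 55%, mail 32/160 = 20%.
Each respondent's weight = sampled/responded in their class; summing within a class gives n_sampled, so:
  app: 120 × 54.4 = 6528
  mobile: 80 × 54 = 4320
  web: 260 × 29.4 = 7644
  landline: 120 × 41.7 = 5004
  mail: 160 × 28.4 = 4544
Adjusted estimate = 28,040 / 740 = 37.8919 → 37.9%.

37.9%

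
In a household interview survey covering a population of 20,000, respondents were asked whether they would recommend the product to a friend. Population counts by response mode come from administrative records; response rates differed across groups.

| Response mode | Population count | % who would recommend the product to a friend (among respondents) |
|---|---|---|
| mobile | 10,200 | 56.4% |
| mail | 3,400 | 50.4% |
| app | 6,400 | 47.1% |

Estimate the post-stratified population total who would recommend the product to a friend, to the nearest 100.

Each cell contributes its population count × the respondent rate:
  mobile: 10,200 × 56.4% = 5752.8
  mail: 3,400 × 50.4% = 1713.6
  app: 6,400 × 47.1% = 3014.4
Estimated total = 10480.8 → 10,500.

10,500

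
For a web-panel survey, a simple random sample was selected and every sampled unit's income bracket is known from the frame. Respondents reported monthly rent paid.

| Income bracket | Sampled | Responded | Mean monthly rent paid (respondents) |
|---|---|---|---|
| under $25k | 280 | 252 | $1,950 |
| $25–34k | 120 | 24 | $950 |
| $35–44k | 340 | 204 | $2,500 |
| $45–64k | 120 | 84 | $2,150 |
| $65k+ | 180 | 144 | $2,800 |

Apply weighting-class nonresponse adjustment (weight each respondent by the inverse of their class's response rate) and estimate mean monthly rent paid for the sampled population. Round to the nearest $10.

$2,180

Class response rates: under $25k 252/280 = 90%, $25–34k 24/120 = 20%, $35–44k 204/340 = 60%, $45–64k 84/120 = 70%, $65k+ 144/180 = 80%.
With weight = n_sampled/n_responded per class, the weighted class total is n_sampled:
  under $25k: 280 × 1950 = 546,000
  $25–34k: 120 × 950 = 114,000
  $35–44k: 340 × 2500 = 850,000
  $45–64k: 120 × 2150 = 258,000
  $65k+: 180 × 2800 = 504,000
Adjusted estimate = 2,272,000 / 1,040 = 2184.62 → $2,180.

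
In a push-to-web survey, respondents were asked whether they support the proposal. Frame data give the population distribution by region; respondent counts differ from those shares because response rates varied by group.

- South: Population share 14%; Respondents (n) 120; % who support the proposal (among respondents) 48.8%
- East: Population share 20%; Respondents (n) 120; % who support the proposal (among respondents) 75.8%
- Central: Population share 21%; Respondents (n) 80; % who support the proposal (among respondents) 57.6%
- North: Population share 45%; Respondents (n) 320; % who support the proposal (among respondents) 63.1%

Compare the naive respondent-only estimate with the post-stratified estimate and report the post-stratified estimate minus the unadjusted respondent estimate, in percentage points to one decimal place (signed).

Naive respondent-only estimate (weights = respondent counts):
  (120/640)×48.8 + (120/640)×75.8 + (80/640)×57.6 + (320/640)×63.1 = 62.1125%
Post-stratifying to population shares instead:
  0.14×48.8 + 0.2×75.8 + 0.21×57.6 + 0.45×63.1 = 62.483%
Difference = 62.483 − 62.1125 = 0.3705 pp.

+0.4 percentage points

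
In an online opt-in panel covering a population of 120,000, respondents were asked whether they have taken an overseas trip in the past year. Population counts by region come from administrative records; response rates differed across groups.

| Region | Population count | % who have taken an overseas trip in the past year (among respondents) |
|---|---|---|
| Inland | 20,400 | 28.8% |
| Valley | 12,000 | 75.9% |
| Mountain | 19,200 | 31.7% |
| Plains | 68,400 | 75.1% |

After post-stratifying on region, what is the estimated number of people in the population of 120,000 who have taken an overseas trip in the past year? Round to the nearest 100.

Apply each group's respondent rate to its population count:
  Inland: 20,400 × 28.8% = 5875.2
  Valley: 12,000 × 75.9% = 9108
  Mountain: 19,200 × 31.7% = 6086.4
  Plains: 68,400 × 75.1% = 51368.4
Estimated total = 72,438 → 72,400.

72,400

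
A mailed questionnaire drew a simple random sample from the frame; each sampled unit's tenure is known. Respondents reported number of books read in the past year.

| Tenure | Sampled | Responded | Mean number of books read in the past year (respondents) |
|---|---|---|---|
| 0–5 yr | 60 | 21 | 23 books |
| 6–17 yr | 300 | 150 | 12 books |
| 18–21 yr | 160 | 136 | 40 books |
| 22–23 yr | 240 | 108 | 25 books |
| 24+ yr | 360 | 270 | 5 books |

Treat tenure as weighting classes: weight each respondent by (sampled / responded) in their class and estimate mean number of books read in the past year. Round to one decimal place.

Class response rates: 0–5 yr 21/60 = 35%, 6–17 yr 150/300 = 50%, 18–21 yr 136/160 = 85%, 22–23 yr 108/240 = 45%, 24+ yr 270/360 = 75%.
Each respondent's weight = sampled/responded in their class; summing within a class gives n_sampled, so:
  0–5 yr: 60 × 23 = 1380
  6–17 yr: 300 × 12 = 3600
  18–21 yr: 160 × 40 = 6400
  22–23 yr: 240 × 25 = 6000
  24+ yr: 360 × 5 = 1800
Adjusted estimate = 19,180 / 1,120 = 17.125 → 17.1.

17.1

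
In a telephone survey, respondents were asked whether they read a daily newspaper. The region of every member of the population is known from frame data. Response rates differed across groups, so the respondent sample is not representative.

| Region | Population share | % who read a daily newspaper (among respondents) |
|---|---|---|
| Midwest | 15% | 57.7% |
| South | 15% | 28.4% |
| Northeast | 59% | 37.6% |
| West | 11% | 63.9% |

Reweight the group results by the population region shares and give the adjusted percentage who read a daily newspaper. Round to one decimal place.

42.1%

Weight each group's respondent value by its population share:
  Midwest: 0.15 × 57.7 = 8.655
  South: 0.15 × 28.4 = 4.26
  Northeast: 0.59 × 37.6 = 22.184
  West: 0.11 × 63.9 = 7.029
Post-stratified estimate = 42.128 → 42.1%.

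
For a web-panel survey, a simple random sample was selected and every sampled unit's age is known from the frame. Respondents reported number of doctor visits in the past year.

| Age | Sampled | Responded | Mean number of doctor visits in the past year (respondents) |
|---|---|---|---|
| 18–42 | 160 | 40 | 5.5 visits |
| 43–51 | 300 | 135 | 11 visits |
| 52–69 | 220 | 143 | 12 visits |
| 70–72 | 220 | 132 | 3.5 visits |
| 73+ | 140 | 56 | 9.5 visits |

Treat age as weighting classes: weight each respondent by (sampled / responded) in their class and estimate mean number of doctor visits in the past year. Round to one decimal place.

8.6

Response rates by class: 18–42 40/160 = 25%, 43–51 135/300 = 45%, 52–69 143/220 = 65%, 70–72 132/220 = 60%, 73+ 56/140 = 40%.
Inverse-response-rate weighting restores each class to its sampled count, so class totals weight by n_sampled:
  18–42: 160 × 5.5 = 880
  43–51: 300 × 11 = 3300
  52–69: 220 × 12 = 2640
  70–72: 220 × 3.5 = 770
  73+: 140 × 9.5 = 1330
Adjusted estimate = 8920 / 1,040 = 8.57692 → 8.6.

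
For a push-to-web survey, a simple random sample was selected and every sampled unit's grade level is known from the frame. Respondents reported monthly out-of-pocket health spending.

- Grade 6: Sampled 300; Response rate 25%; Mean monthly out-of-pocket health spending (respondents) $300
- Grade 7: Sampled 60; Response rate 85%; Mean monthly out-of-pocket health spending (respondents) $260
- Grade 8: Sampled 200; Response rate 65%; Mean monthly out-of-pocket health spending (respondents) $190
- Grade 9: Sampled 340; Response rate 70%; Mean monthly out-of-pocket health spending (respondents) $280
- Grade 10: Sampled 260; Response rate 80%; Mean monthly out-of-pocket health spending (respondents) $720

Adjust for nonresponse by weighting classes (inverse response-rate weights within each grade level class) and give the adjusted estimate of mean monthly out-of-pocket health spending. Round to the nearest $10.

$370

With weight = n_sampled/n_responded per class, the weighted class total is n_sampled:
  Grade 6: 300 × 300 = 90,000
  Grade 7: 60 × 260 = 15,600
  Grade 8: 200 × 190 = 38,000
  Grade 9: 340 × 280 = 95,200
  Grade 10: 260 × 720 = 187,200
Adjusted estimate = 426,000 / 1,160 = 367.241 → $370.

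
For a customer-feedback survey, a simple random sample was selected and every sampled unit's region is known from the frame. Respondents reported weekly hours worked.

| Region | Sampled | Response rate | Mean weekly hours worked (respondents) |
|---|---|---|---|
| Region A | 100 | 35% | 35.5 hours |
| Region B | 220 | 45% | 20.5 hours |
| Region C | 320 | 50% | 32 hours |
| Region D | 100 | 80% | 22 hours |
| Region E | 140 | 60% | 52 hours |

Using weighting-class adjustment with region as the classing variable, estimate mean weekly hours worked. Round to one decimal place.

31.6

Weighting each respondent by the inverse class response rate inflates each class back to its sampled size, so the class weight is n_sampled:
  Region A: 100 × 35.5 = 3550
  Region B: 220 × 20.5 = 4510
  Region C: 320 × 32 = 10,240
  Region D: 100 × 22 = 2200
  Region E: 140 × 52 = 7280
Adjusted estimate = 27,780 / 880 = 31.5682 → 31.6.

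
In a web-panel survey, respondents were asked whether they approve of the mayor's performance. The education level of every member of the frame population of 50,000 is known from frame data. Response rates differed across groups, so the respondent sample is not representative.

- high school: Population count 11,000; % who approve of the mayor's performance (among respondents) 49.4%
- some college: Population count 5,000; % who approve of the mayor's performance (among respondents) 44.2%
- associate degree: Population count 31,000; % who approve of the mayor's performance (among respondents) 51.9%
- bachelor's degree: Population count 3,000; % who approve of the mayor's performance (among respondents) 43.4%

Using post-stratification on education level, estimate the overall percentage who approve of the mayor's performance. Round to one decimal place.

Each cell contributes population-share × respondent value:
  high school: (11,000/50,000) × 49.4 = 10.868
  some college: (5,000/50,000) × 44.2 = 4.42
  associate degree: (31,000/50,000) × 51.9 = 32.178
  bachelor's degree: (3,000/50,000) × 43.4 = 2.604
Post-stratified estimate = 50.07 → 50.1%.

50.1%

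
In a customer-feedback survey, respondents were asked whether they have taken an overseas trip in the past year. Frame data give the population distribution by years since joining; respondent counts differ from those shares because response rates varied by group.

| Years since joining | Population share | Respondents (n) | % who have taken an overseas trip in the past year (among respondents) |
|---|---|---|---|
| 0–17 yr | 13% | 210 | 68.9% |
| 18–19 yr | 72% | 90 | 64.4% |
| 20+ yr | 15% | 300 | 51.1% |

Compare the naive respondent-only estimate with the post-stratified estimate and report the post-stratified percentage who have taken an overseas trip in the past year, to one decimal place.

63.0%

Naive respondent-only estimate (weights = respondent counts):
  (210/600)×68.9 + (90/600)×64.4 + (300/600)×51.1 = 59.325%
Reweighting by population years since joining shares:
  0.13×68.9 + 0.72×64.4 + 0.15×51.1 = 62.99%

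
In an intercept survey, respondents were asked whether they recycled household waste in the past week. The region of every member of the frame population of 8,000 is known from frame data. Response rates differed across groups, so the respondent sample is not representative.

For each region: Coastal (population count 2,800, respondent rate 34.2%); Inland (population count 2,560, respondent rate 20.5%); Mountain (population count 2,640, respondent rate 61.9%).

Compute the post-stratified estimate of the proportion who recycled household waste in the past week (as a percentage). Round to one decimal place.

Weight each group's respondent value by its population share:
  Coastal: (2,800/8,000) × 34.2 = 11.97
  Inland: (2,560/8,000) × 20.5 = 6.56
  Mountain: (2,640/8,000) × 61.9 = 20.427
Post-stratified estimate = 38.957 → 39.0%.

39.0%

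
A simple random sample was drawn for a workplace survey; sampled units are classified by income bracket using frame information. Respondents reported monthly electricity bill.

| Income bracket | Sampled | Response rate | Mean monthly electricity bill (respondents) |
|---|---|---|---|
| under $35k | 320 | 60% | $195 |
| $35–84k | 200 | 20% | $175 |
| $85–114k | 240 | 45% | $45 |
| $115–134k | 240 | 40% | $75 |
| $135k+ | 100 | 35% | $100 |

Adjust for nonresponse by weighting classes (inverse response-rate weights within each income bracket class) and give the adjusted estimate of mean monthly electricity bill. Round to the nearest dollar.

$124

Weighting each respondent by the inverse class response rate inflates each class back to its sampled size, so the class weight is n_sampled:
  under $35k: 320 × 195 = 62,400
  $35–84k: 200 × 175 = 35,000
  $85–114k: 240 × 45 = 10,800
  $115–134k: 240 × 75 = 18,000
  $135k+: 100 × 100 = 10,000
Adjusted estimate = 136,200 / 1,100 = 123.818 → $124.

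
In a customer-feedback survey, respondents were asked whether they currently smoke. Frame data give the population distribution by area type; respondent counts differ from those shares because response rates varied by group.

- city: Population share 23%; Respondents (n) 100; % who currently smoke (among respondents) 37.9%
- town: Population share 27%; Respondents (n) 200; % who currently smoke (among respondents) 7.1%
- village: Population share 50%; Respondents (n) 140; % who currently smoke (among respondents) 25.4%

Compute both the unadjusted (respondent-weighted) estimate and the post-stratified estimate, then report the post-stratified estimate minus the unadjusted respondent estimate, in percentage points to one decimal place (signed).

+3.4 percentage points

Without adjustment, the pooled respondent share is:
  (100/440)×37.9 + (200/440)×7.1 + (140/440)×25.4 = 19.9227%
Reweighting by population area type shares:
  0.23×37.9 + 0.27×7.1 + 0.5×25.4 = 23.334%
Difference = 23.334 − 19.9227 = 3.4113 pp.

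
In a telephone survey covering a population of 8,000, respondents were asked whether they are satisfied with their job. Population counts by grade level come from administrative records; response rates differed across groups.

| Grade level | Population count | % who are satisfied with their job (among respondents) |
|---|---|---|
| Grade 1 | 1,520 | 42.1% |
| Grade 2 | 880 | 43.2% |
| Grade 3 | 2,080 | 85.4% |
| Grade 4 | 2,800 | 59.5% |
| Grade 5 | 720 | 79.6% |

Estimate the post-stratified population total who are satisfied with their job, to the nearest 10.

5,040

Estimated count per cell = population count × respondent percentage:
  Grade 1: 1,520 × 42.1% = 639.92
  Grade 2: 880 × 43.2% = 380.16
  Grade 3: 2,080 × 85.4% = 1776.32
  Grade 4: 2,800 × 59.5% = 1666
  Grade 5: 720 × 79.6% = 573.12
Estimated total = 5035.52 → 5,040.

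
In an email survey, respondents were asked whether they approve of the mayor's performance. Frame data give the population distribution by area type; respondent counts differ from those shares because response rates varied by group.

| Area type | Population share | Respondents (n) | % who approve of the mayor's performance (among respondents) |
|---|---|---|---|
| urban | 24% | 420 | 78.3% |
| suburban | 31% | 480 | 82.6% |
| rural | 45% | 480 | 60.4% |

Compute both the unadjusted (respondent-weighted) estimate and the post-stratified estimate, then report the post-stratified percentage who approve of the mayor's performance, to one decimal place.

Without adjustment, the pooled respondent share is:
  (420/1380)×78.3 + (480/1380)×82.6 + (480/1380)×60.4 = 73.5696%
Reweighting by population area type shares:
  0.24×78.3 + 0.31×82.6 + 0.45×60.4 = 71.578%

71.6%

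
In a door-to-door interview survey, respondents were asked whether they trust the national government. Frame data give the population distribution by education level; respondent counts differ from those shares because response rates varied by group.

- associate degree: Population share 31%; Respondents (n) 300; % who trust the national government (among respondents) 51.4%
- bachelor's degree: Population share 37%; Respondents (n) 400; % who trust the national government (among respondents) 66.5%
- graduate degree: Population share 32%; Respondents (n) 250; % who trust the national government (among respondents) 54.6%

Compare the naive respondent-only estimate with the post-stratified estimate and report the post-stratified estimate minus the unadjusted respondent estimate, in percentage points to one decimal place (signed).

Naive respondent-only estimate (weights = respondent counts):
  (300/950)×51.4 + (400/950)×66.5 + (250/950)×54.6 = 58.6%
Post-stratified estimate weights by population shares:
  0.31×51.4 + 0.37×66.5 + 0.32×54.6 = 58.011%
Difference = 58.011 − 58.6 = -0.589 pp.

-0.6 percentage points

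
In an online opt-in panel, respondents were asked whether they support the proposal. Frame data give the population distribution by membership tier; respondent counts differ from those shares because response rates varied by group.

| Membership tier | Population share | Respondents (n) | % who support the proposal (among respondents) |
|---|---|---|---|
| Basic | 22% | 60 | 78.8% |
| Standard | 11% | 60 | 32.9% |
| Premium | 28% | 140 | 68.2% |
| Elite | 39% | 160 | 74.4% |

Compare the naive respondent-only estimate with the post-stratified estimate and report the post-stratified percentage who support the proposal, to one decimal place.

Without adjustment, the pooled respondent share is:
  (60/420)×78.8 + (60/420)×32.9 + (140/420)×68.2 + (160/420)×74.4 = 67.0333%
Post-stratified estimate weights by population shares:
  0.22×78.8 + 0.11×32.9 + 0.28×68.2 + 0.39×74.4 = 69.067%

69.1%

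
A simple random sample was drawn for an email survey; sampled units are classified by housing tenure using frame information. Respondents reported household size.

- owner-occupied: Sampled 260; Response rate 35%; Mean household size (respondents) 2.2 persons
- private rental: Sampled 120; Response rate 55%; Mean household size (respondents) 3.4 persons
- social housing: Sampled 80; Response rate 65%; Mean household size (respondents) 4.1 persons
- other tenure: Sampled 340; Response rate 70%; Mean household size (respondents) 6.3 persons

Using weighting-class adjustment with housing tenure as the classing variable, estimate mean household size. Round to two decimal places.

With weight = n_sampled/n_responded per class, the weighted class total is n_sampled:
  owner-occupied: 260 × 2.2 = 572
  private rental: 120 × 3.4 = 408
  social housing: 80 × 4.1 = 328
  other tenure: 340 × 6.3 = 2142
Adjusted estimate = 3450 / 800 = 4.3125 → 4.31.

4.31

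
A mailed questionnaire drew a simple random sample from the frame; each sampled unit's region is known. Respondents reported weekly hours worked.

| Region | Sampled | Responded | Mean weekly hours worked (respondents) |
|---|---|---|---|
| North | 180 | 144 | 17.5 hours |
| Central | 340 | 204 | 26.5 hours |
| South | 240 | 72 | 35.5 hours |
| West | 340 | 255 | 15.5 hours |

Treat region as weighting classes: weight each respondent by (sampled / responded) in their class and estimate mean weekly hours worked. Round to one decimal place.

23.6

Response rates by class: North 144/180 = 80%, Central 204/340 = 60%, South 72/240 = 30%, West 255/340 = 75%.
Weighting each respondent by the inverse class response rate inflates each class back to its sampled size, so the class weight is n_sampled:
  North: 180 × 17.5 = 3150
  Central: 340 × 26.5 = 9010
  South: 240 × 35.5 = 8520
  West: 340 × 15.5 = 5270
Adjusted estimate = 25,950 / 1,100 = 23.5909 → 23.6.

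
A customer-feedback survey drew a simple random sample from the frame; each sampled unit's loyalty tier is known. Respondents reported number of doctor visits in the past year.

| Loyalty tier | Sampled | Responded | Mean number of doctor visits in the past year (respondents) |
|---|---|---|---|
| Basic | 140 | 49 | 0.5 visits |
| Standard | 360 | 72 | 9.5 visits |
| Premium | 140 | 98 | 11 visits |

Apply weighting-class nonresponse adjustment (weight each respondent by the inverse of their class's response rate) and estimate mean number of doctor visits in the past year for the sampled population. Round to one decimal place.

Class response rates: Basic 49/140 = 35%, Standard 72/360 = 20%, Premium 98/140 = 70%.
With weight = n_sampled/n_responded per class, the weighted class total is n_sampled:
  Basic: 140 × 0.5 = 70
  Standard: 360 × 9.5 = 3420
  Premium: 140 × 11 = 1540
Adjusted estimate = 5030 / 640 = 7.85938 → 7.9.

7.9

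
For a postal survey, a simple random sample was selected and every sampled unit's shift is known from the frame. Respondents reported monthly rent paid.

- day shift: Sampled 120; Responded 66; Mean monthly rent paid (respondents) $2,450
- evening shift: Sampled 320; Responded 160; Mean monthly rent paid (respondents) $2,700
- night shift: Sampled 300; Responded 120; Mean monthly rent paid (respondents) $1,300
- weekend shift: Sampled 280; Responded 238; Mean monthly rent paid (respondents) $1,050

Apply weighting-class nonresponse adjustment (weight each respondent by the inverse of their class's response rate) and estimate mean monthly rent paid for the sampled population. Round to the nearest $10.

$1,810

Class response rates: day shift 66/120 = 55%, evening shift 160/320 = 50%, night shift 120/300 = 40%, weekend shift 238/280 = 85%.
Weighting each respondent by the inverse class response rate inflates each class back to its sampled size, so the class weight is n_sampled:
  day shift: 120 × 2450 = 294,000
  evening shift: 320 × 2700 = 864,000
  night shift: 300 × 1300 = 390,000
  weekend shift: 280 × 1050 = 294,000
Adjusted estimate = 1,842,000 / 1,020 = 1805.88 → $1,810.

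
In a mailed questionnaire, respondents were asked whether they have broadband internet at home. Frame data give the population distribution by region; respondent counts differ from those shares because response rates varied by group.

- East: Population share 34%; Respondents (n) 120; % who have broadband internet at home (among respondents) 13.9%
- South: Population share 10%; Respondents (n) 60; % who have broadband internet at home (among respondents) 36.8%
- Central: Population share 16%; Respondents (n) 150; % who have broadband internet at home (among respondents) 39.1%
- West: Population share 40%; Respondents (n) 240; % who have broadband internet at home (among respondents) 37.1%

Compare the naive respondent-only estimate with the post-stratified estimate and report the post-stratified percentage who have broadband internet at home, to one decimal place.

29.5%

Naive respondent-only estimate (weights = respondent counts):
  (120/570)×13.9 + (60/570)×36.8 + (150/570)×39.1 + (240/570)×37.1 = 32.7105%
Reweighting by population region shares:
  0.34×13.9 + 0.1×36.8 + 0.16×39.1 + 0.4×37.1 = 29.502%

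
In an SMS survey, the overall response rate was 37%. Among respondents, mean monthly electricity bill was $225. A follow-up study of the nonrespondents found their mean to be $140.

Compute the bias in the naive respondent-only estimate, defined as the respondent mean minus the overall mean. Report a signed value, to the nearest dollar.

Nonresponse fraction = 1 − 0.37 = 0.63.
Bias = (nonresponse fraction) × (respondent mean − nonrespondent mean)
     = 0.63 × (225 − 140) = 0.63 × 85 = 53.55.

+$54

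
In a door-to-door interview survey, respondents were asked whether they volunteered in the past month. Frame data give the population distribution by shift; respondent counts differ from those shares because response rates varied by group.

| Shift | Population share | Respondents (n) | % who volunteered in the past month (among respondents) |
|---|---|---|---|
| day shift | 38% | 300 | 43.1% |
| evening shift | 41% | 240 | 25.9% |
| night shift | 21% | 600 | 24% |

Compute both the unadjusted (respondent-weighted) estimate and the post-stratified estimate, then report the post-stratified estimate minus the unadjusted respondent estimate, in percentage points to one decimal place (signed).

+2.6 percentage points

Naive respondent-only estimate (weights = respondent counts):
  (300/1140)×43.1 + (240/1140)×25.9 + (600/1140)×24 = 29.4263%
Post-stratifying to population shares instead:
  0.38×43.1 + 0.41×25.9 + 0.21×24 = 32.037%
Difference = 32.037 − 29.4263 = 2.6107 pp.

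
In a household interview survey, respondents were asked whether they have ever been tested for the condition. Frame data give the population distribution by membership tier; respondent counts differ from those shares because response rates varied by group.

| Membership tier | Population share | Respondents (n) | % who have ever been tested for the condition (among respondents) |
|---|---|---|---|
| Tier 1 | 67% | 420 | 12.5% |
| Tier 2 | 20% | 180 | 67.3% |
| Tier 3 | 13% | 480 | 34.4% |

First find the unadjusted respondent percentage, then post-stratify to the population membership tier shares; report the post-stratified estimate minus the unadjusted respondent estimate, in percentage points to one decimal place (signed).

-5.1 percentage points

Naive respondent-only estimate (weights = respondent counts):
  (420/1080)×12.5 + (180/1080)×67.3 + (480/1080)×34.4 = 31.3667%
Post-stratified estimate weights by population shares:
  0.67×12.5 + 0.2×67.3 + 0.13×34.4 = 26.307%
Difference = 26.307 − 31.3667 = -5.0597 pp.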